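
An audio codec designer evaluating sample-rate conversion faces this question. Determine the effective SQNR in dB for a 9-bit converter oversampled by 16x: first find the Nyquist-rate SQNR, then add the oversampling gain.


Step 1 — baseline SQNR at Nyquist:
SQNR_base = 6.02*N + 1.76
          = 6.02*9 + 1.76
          = 55.94 dB

Step 2 — oversampling processing gain:
G = 10*log10(OSR) = 10*log10(16) = 12.04 dB

Step 3 — total:
SQNR_total = 55.94 + 12.04 = 67.98 dB

Base SQNR = 55.94 dB; oversampled SQNR = 67.98 dB


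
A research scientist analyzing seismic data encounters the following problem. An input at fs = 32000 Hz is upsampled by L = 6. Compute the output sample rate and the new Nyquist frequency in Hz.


Step 1 — output sample rate after interpolation by L:
fs_out = L * fs_in = 6 * 32000 = 192000 Hz

Step 2 — Nyquist frequency of the output stream:
f_Nyq = fs_out / 2 = 192000 / 2 = 96000.0 Hz

fs_out = 192000 Hz; f_Nyquist = 96000.0 Hz


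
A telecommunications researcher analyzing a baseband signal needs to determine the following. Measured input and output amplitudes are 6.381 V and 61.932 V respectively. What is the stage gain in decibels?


Voltage gain in dB:
G = 20 * log10(Vout / Vin)
  = 20 * log10(61.932 / 6.381)
  = 20 * log10(9.705689)
  = 20 * 0.987026
  = 19.74 dB

19.74 dB


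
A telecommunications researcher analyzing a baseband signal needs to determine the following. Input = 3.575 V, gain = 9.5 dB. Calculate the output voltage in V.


Output voltage from dB gain:
V_out = V_in * 10^(gain_dB / 20)
      = 3.575 * 10^(9.5 / 20)
      = 3.575 * 2.985383
      = 10.6727 V

10.6727 V


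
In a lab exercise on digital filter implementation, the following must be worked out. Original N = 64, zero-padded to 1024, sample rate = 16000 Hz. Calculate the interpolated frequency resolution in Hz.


Frequency resolution after zero-padding:
N_padded = 64 * 16 = 1024
df = fs / N_padded
   = 16000 / 1024
   = 15.625 Hz

15.625 Hz


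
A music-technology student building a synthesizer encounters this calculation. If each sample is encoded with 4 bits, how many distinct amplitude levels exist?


Number of quantization levels = 2^N
= 2^4
= 16

16


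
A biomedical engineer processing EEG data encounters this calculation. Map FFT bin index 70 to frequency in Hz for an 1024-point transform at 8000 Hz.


Frequency of DFT bin k:
f_k = k * fs / N
    = 70 * 8000 / 1024
    = 560000 / 1024
    = 546.875 Hz

546.875 Hz


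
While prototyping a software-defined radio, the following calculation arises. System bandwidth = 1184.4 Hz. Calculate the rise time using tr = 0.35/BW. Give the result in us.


Rise time from bandwidth relationship:
tr = 0.35 / BW
   = 0.35 / 1184.4
   = 0.0002955082742 s
   = 295.5083 us

295.5083 us


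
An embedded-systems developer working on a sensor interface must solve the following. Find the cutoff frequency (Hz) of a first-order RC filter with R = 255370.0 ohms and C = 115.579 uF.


Cutoff frequency of a first-order RC filter:
fc = 1 / (2 * pi * R * C)
C = 115.579 uF = 0.000115579 F
fc = 1 / (2 * pi * 255370.0 * 0.000115579)
   = 1 / 185.45078560933
   = 0.005392 Hz

0.005392 Hz


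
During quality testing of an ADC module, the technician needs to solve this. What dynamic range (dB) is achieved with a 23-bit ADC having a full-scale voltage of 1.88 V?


Dynamic range from full-scale to LSB:
V_min = V_max / 2^bits = 1.88 / 2^23
DR = 20 * log10(V_max / V_min)
   = 20 * log10(2^23)
   = 20 * 23 * log10(2)
   = 138.47 dB

138.47 dB


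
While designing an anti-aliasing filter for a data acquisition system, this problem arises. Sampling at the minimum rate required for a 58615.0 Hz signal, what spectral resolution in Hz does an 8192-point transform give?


Step 1 — Nyquist sampling rate:
fs = 2 * fmax = 2 * 58615.0 = 117230.0 Hz

Step 2 — DFT bin spacing:
df = fs / N = 117230.0 / 8192 = 14.3103 Hz

14.3103 Hz


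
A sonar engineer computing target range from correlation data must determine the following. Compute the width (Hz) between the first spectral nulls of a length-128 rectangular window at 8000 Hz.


Main lobe width for a rectangular window:
Width = 2 * fs / N
      = 2 * 8000 / 128
      = 16000 / 128
      = 125.0 Hz

125.0 Hz


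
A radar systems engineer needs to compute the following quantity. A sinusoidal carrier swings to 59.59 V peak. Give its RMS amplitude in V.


RMS voltage for a sinusoidal waveform:
V_rms = V_peak / sqrt(2)
      = 59.59 / 1.414214
      = 42.136 V

42.136 V


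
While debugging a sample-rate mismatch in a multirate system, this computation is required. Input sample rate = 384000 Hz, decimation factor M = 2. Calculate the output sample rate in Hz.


Decimation reduces the sample rate:
fs_out = fs_in / M
       = 384000 / 2
       = 192000.0 Hz

192000.0 Hz


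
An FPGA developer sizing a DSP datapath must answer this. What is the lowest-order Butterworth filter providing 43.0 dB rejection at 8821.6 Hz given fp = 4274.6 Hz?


Butterworth filter order formula:
n = log10(10^(A/10) - 1) / (2 * log10(f_stop/f_pass))
10^(43.0/10) - 1 = 19951.6231
f_stop/f_pass = 8821.6 / 4274.6 = 2.0637
n = 6.8329 -> ceil = 7

7


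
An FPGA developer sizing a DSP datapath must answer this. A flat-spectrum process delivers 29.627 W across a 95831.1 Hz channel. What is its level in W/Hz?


Power spectral density:
PSD = P / BW
    = 29.627 / 95831.1
    = 0.00030916 W/Hz

0.00030916 W/Hz


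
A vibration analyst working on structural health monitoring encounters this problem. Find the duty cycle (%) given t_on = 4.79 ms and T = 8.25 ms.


Duty cycle as a percentage:
DC = (t_on / T) * 100
   = (4.79 / 8.25) * 100
   = 0.580606 * 100
   = 58.06 %

58.06 %


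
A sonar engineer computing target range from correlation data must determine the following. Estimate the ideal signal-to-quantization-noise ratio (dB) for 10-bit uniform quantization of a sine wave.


Theoretical SNR for a full-scale sinusoid:
SNR = 6.02 * N + 1.76
    = 6.02 * 10 + 1.76
    = 60.2 + 1.76
    = 61.96 dB

61.96 dB


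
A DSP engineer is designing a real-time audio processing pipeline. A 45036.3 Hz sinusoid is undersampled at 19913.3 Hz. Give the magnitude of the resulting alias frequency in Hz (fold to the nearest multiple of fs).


Compute the nearest integer multiple of fs to the signal:
n = round(45036.3 / 19913.3) = 2
f_alias = |45036.3 - 2 * 19913.3|
        = |45036.3 - 39826.6|
        = 5209.7 Hz

5209.7


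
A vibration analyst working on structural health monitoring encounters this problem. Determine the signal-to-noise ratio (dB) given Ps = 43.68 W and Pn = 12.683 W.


SNR in decibels:
SNR = 10 * log10(Ps / Pn)
    = 10 * log10(43.68 / 12.683)
    = 10 * log10(3.444)
    = 10 * 0.5371
    = 5.37 dB

5.37 dB


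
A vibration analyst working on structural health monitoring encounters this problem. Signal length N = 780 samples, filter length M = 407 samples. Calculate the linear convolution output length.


Linear convolution output length:
L = N + M - 1
  = 780 + 407 - 1
  = 1186 samples

1186


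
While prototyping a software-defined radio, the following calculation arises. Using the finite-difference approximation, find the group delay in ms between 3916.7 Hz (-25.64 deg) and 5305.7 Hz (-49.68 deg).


Group delay from phase difference:
tau = -d(phi)/d(omega)
d(phi) = -24.04 deg = -0.419577 rad
d(omega) = 2*pi*(5305.7 - 3916.7) = 8727.3444 rad/s
tau = -(-0.419577) / 8727.3444
    = 0.0481 ms

0.0481 ms


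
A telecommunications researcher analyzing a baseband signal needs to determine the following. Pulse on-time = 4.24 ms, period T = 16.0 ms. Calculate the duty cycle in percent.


Duty cycle as a percentage:
DC = (t_on / T) * 100
   = (4.24 / 16.0) * 100
   = 0.265 * 100
   = 26.5 %

26.5 %


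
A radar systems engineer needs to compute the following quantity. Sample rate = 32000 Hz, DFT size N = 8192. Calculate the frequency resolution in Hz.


DFT frequency resolution:
df = fs / N
   = 32000 / 8192
   = 3.9062 Hz

3.9062 Hz


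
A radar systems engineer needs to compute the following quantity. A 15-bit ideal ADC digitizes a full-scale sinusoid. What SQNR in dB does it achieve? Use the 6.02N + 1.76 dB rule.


Theoretical SNR for a full-scale sinusoid:
SNR = 6.02 * N + 1.76
    = 6.02 * 15 + 1.76
    = 90.3 + 1.76
    = 92.06 dB

92.06 dB


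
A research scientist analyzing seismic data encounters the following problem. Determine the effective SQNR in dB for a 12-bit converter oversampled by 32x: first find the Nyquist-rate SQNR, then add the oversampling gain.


Step 1 — baseline SQNR at Nyquist:
SQNR_base = 6.02*N + 1.76
          = 6.02*12 + 1.76
          = 74.0 dB

Step 2 — oversampling processing gain:
G = 10*log10(OSR) = 10*log10(32) = 15.05 dB

Step 3 — total:
SQNR_total = 74.0 + 15.05 = 89.05 dB

Base SQNR = 74.0 dB; oversampled SQNR = 89.05 dB


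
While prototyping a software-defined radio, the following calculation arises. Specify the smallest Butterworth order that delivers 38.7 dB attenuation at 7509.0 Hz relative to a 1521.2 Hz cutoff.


Butterworth filter order formula:
n = log10(10^(A/10) - 1) / (2 * log10(f_stop/f_pass))
10^(38.7/10) - 1 = 7412.1024
f_stop/f_pass = 7509.0 / 1521.2 = 4.9362
n = 2.7906 -> ceil = 3

3


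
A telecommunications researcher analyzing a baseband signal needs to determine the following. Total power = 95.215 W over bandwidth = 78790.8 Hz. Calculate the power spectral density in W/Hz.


Power spectral density:
PSD = P / BW
    = 95.215 / 78790.8
    = 0.00120845 W/Hz

0.00120845 W/Hz


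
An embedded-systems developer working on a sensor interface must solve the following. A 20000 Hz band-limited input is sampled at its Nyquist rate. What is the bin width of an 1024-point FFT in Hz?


Step 1 — Nyquist sampling rate:
fs = 2 * fmax = 2 * 20000 = 40000 Hz

Step 2 — DFT bin spacing:
df = fs / N = 40000 / 1024 = 39.0625 Hz

39.0625 Hz


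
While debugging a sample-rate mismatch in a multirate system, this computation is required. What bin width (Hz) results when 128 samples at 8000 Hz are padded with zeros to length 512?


Frequency resolution after zero-padding:
N_padded = 128 * 4 = 512
df = fs / N_padded
   = 8000 / 512
   = 15.625 Hz

15.625 Hz


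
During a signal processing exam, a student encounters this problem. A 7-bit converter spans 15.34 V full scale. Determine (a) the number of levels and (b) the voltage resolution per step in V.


Step 1 — number of quantization levels:
L = 2^N = 2^7 = 128

Step 2 — LSB step size:
delta = Vfs / L
      = 15.34 / 128
      = 0.11984375 V

Levels = 128; step size = 0.11984375 V


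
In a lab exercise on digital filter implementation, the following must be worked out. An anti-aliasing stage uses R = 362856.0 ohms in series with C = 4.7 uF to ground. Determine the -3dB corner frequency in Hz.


Cutoff frequency of a first-order RC filter:
fc = 1 / (2 * pi * R * C)
C = 4.7 uF = 4.7e-06 F
fc = 1 / (2 * pi * 362856.0 * 4.7e-06)
   = 1 / 10.715489992763
   = 0.093323 Hz

0.093323 Hz


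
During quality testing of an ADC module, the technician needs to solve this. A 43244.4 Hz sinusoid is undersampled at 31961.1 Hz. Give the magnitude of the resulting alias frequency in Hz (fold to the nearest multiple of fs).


Compute the nearest integer multiple of fs to the signal:
n = round(43244.4 / 31961.1) = 1
f_alias = |43244.4 - 1 * 31961.1|
        = |43244.4 - 31961.1|
        = 11283.3 Hz

11283.3


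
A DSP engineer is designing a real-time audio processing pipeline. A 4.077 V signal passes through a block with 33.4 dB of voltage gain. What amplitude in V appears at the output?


Output voltage from dB gain:
V_out = V_in * 10^(gain_dB / 20)
      = 4.077 * 10^(33.4 / 20)
      = 4.077 * 46.773514
      = 190.6956 V

190.6956 V


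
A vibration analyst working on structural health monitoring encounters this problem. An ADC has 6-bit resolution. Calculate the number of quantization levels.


Number of quantization levels = 2^N
= 2^6
= 64

64


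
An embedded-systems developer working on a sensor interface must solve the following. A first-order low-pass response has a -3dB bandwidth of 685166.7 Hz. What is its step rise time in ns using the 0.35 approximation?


Rise time from bandwidth relationship:
tr = 0.35 / BW
   = 0.35 / 685166.7
   = 5.10824592e-07 s
   = 510.8246 ns

510.8246 ns


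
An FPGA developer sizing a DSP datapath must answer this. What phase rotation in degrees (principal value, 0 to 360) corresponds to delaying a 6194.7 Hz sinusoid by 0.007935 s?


Phase shift from frequency and time delay:
phi = 360 * f * t_delay
    = 360 * 6194.7 * 0.007935
    = 17695.78 degrees
    mod 360 = 55.78 degrees

55.78 degrees


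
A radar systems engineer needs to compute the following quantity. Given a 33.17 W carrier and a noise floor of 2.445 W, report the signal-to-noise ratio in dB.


SNR in decibels:
SNR = 10 * log10(Ps / Pn)
    = 10 * log10(33.17 / 2.445)
    = 10 * log10(13.5665)
    = 10 * 1.1325
    = 11.32 dB

11.32 dB


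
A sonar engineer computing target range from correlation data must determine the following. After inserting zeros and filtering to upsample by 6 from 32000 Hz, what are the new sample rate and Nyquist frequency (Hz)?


Step 1 — output sample rate after interpolation by L:
fs_out = L * fs_in = 6 * 32000 = 192000 Hz

Step 2 — Nyquist frequency of the output stream:
f_Nyq = fs_out / 2 = 192000 / 2 = 96000.0 Hz

fs_out = 192000 Hz; f_Nyquist = 96000.0 Hz


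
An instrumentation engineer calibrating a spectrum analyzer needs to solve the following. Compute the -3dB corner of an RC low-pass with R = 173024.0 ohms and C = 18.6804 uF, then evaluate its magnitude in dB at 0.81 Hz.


Step 1 — cutoff frequency:
fc = 1 / (2*pi*R*C)
C = 18.6804 uF = 1.86804e-05 F
fc = 1 / (2*pi*173024.0*1.86804e-05)
   = 0.0492411 Hz

Step 2 — magnitude at f = 0.81 Hz:
|H(f)| = 1 / sqrt(1 + (f/fc)^2)
f/fc = 0.81 / 0.0492411 = 16.449673
|H| = 1 / sqrt(1 + 270.591742) = 0.0606795
|H|_dB = 20*log10(0.0606795) = -24.34 dB

fc = 0.0492411 Hz; |H(0.81 Hz)| = -24.34 dB


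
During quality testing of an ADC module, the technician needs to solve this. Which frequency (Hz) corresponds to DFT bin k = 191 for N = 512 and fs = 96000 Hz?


Frequency of DFT bin k:
f_k = k * fs / N
    = 191 * 96000 / 512
    = 18336000 / 512
    = 35812.5 Hz

35812.5 Hz


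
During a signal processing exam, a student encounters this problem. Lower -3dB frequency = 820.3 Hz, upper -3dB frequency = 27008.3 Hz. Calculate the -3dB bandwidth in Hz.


Bandwidth is the difference of -3dB frequencies:
BW = f_high - f_low
   = 27008.3 - 820.3
   = 26188.0 Hz

26188.0 Hz


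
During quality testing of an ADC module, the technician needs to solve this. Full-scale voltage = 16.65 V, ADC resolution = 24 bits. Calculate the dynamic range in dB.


Dynamic range from full-scale to LSB:
V_min = V_max / 2^bits = 16.65 / 2^24
DR = 20 * log10(V_max / V_min)
   = 20 * log10(2^24)
   = 20 * 24 * log10(2)
   = 144.49 dB

144.49 dB


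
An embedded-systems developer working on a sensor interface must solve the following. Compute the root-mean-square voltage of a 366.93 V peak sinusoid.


RMS voltage for a sinusoidal waveform:
V_rms = V_peak / sqrt(2)
      = 366.93 / 1.414214
      = 259.459 V

259.459 V


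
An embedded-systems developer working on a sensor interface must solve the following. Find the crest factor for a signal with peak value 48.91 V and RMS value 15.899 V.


Crest factor is the ratio of peak to RMS:
CF = V_peak / V_rms
   = 48.91 / 15.899
   = 3.0763

3.0763


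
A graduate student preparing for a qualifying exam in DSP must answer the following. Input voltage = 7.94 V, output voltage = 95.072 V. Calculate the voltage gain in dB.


Voltage gain in dB:
G = 20 * log10(Vout / Vin)
  = 20 * log10(95.072 / 7.94)
  = 20 * log10(11.973804)
  = 20 * 1.078232
  = 21.56 dB

21.56 dB


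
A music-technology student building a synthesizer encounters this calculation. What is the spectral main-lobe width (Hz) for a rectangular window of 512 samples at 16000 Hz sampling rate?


Main lobe width for a rectangular window:
Width = 2 * fs / N
      = 2 * 16000 / 512
      = 32000 / 512
      = 62.5 Hz

62.5 Hz


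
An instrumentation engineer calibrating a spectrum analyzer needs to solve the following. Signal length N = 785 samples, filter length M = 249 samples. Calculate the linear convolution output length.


Linear convolution output length:
L = N + M - 1
  = 785 + 249 - 1
  = 1033 samples

1033


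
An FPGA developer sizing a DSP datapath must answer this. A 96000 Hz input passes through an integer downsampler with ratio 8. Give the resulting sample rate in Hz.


Decimation reduces the sample rate:
fs_out = fs_in / M
       = 96000 / 8
       = 12000.0 Hz

12000.0 Hz


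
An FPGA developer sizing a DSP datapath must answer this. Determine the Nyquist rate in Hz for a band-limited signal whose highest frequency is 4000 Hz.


The Nyquist rate is twice the maximum frequency component.
fs_min = 2 * fmax
      = 2 * 4000
      = 8000 Hz

8000


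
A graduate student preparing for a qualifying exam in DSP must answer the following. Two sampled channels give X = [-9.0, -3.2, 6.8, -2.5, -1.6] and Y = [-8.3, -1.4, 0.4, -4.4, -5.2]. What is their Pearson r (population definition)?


Pearson correlation coefficient (population):
r = cov(X,Y) / (std(X) * std(Y))
Mean X = -1.9, Mean Y = -3.78
Cov(X,Y) = 13.062
Std(X) = 5.064385, Std(Y) = 3.032095
r = 0.8506

0.8506


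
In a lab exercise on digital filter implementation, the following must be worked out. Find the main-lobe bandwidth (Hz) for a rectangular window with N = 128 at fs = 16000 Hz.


Main lobe width for a rectangular window:
Width = 2 * fs / N
      = 2 * 16000 / 128
      = 32000 / 128
      = 250.0 Hz

250.0 Hz


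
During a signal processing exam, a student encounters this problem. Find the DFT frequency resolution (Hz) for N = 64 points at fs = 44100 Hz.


DFT frequency resolution:
df = fs / N
   = 44100 / 64
   = 689.0625 Hz

689.0625 Hz


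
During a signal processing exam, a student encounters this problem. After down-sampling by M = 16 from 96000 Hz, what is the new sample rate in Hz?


Decimation reduces the sample rate:
fs_out = fs_in / M
       = 96000 / 16
       = 6000.0 Hz

6000.0 Hz


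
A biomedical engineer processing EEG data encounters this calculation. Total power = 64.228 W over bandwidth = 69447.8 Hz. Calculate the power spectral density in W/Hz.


Power spectral density:
PSD = P / BW
    = 64.228 / 69447.8
    = 0.00092484 W/Hz

0.00092484 W/Hz


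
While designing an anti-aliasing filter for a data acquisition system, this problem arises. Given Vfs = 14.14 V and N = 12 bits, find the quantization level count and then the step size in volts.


Step 1 — number of quantization levels:
L = 2^N = 2^12 = 4096

Step 2 — LSB step size:
delta = Vfs / L
      = 14.14 / 4096
      = 0.00345215 V

Levels = 4096; step size = 0.00345215 V


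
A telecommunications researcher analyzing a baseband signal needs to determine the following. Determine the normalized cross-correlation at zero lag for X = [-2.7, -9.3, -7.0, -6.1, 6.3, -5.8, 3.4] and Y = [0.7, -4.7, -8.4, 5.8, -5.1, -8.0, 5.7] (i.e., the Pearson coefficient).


Pearson correlation coefficient (population):
r = cov(X,Y) / (std(X) * std(Y))
Mean X = -3.0286, Mean Y = -2.0
Cov(X,Y) = 8.07
Std(X) = 5.354228, Std(Y) = 5.622404
r = 0.2681

0.2681


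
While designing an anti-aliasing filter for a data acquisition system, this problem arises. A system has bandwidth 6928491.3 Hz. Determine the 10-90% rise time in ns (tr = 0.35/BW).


Rise time from bandwidth relationship:
tr = 0.35 / BW
   = 0.35 / 6928491.3
   = 5.051604813e-08 s
   = 50.516 ns

50.516 ns


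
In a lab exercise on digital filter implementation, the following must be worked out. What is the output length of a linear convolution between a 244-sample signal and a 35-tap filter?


Linear convolution output length:
L = N + M - 1
  = 244 + 35 - 1
  = 278 samples

278


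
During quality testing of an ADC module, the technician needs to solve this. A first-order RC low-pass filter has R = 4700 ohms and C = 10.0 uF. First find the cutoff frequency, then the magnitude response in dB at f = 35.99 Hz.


Step 1 — cutoff frequency:
fc = 1 / (2*pi*R*C)
C = 10.0 uF = 1e-05 F
fc = 1 / (2*pi*4700*1e-05)
   = 3.38628 Hz

Step 2 — magnitude at f = 35.99 Hz:
|H(f)| = 1 / sqrt(1 + (f/fc)^2)
f/fc = 35.99 / 3.38628 = 10.628182
|H| = 1 / sqrt(1 + 112.958253) = 0.0936757
|H|_dB = 20*log10(0.0936757) = -20.57 dB

fc = 3.38628 Hz; |H(35.99 Hz)| = -20.57 dB


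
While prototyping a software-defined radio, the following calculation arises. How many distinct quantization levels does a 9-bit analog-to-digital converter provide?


Number of quantization levels = 2^N
= 2^9
= 512

512


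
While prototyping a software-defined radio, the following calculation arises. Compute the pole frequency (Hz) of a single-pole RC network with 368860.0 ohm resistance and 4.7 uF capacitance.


Cutoff frequency of a first-order RC filter:
fc = 1 / (2 * pi * R * C)
C = 4.7 uF = 4.7e-06 F
fc = 1 / (2 * pi * 368860.0 * 4.7e-06)
   = 1 / 10.892793942309
   = 0.091804 Hz

0.091804 Hz


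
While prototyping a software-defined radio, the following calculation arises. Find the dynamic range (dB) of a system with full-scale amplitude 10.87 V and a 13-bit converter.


Dynamic range from full-scale to LSB:
V_min = V_max / 2^bits = 10.87 / 2^13
DR = 20 * log10(V_max / V_min)
   = 20 * log10(2^13)
   = 20 * 13 * log10(2)
   = 78.27 dB

78.27 dB


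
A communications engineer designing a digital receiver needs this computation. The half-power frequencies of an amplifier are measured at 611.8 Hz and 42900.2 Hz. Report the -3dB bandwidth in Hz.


Bandwidth is the difference of -3dB frequencies:
BW = f_high - f_low
   = 42900.2 - 611.8
   = 42288.4 Hz

42288.4 Hz


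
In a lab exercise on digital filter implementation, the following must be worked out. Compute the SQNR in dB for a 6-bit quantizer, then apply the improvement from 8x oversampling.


Step 1 — baseline SQNR at Nyquist:
SQNR_base = 6.02*N + 1.76
          = 6.02*6 + 1.76
          = 37.88 dB

Step 2 — oversampling processing gain:
G = 10*log10(OSR) = 10*log10(8) = 9.03 dB

Step 3 — total:
SQNR_total = 37.88 + 9.03 = 46.91 dB

Base SQNR = 37.88 dB; oversampled SQNR = 46.91 dB


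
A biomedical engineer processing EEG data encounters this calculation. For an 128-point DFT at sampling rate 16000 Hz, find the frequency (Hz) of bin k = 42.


Frequency of DFT bin k:
f_k = k * fs / N
    = 42 * 16000 / 128
    = 672000 / 128
    = 5250.0 Hz

5250.0 Hz


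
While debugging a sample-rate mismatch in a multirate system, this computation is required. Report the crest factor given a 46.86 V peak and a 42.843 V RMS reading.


Crest factor is the ratio of peak to RMS:
CF = V_peak / V_rms
   = 46.86 / 42.843
   = 1.0938

1.0938


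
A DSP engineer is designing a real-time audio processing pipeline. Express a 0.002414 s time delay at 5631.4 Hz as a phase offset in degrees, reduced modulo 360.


Phase shift from frequency and time delay:
phi = 360 * f * t_delay
    = 360 * 5631.4 * 0.002414
    = 4893.91 degrees
    mod 360 = 213.91 degrees

213.91 degrees


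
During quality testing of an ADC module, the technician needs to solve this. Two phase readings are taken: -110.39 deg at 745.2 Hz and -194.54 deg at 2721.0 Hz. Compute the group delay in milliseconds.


Group delay from phase difference:
tau = -d(phi)/d(omega)
d(phi) = -84.15 deg = -1.468695 rad
d(omega) = 2*pi*(2721.0 - 745.2) = 12414.3175 rad/s
tau = -(-1.468695) / 12414.3175
    = 0.1183 ms

0.1183 ms


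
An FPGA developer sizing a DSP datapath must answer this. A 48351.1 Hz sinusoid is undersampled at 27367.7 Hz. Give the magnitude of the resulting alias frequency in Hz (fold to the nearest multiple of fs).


Compute the nearest integer multiple of fs to the signal:
n = round(48351.1 / 27367.7) = 2
f_alias = |48351.1 - 2 * 27367.7|
        = |48351.1 - 54735.4|
        = 6384.3 Hz

6384.3


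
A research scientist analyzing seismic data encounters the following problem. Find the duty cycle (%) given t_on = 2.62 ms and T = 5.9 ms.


Duty cycle as a percentage:
DC = (t_on / T) * 100
   = (2.62 / 5.9) * 100
   = 0.444068 * 100
   = 44.41 %

44.41 %


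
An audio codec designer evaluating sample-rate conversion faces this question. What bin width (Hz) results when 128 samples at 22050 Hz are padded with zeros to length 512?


Frequency resolution after zero-padding:
N_padded = 128 * 4 = 512
df = fs / N_padded
   = 22050 / 512
   = 43.0664 Hz

43.0664 Hz


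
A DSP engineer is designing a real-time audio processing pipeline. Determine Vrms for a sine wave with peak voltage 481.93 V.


RMS voltage for a sinusoidal waveform:
V_rms = V_peak / sqrt(2)
      = 481.93 / 1.414214
      = 340.776 V

340.776 V


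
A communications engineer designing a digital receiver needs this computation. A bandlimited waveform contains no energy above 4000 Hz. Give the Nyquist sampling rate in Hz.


The Nyquist rate is twice the maximum frequency component.
fs_min = 2 * fmax
      = 2 * 4000
      = 8000 Hz

8000


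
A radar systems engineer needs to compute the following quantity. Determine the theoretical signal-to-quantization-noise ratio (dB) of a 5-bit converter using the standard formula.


Theoretical SNR for a full-scale sinusoid:
SNR = 6.02 * N + 1.76
    = 6.02 * 5 + 1.76
    = 30.1 + 1.76
    = 31.86 dB

31.86 dB


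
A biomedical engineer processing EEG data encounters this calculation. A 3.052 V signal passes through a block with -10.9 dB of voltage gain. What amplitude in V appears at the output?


Output voltage from dB gain:
V_out = V_in * 10^(gain_dB / 20)
      = 3.052 * 10^(-10.9 / 20)
      = 3.052 * 0.285102
      = 0.8701 V

0.8701 V


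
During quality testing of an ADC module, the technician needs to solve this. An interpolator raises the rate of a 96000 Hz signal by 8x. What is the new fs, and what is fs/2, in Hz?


Step 1 — output sample rate after interpolation by L:
fs_out = L * fs_in = 8 * 96000 = 768000 Hz

Step 2 — Nyquist frequency of the output stream:
f_Nyq = fs_out / 2 = 768000 / 2 = 384000.0 Hz

fs_out = 768000 Hz; f_Nyquist = 384000.0 Hz


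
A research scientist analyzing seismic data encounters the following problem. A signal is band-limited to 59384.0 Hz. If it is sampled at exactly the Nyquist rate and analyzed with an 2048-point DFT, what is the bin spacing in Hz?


Step 1 — Nyquist sampling rate:
fs = 2 * fmax = 2 * 59384.0 = 118768.0 Hz

Step 2 — DFT bin spacing:
df = fs / N = 118768.0 / 2048 = 57.9922 Hz

57.9922 Hz


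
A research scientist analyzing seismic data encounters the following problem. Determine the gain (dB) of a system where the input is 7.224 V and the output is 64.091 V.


Voltage gain in dB:
G = 20 * log10(Vout / Vin)
  = 20 * log10(64.091 / 7.224)
  = 20 * log10(8.871955)
  = 20 * 0.948019
  = 18.96 dB

18.96 dB


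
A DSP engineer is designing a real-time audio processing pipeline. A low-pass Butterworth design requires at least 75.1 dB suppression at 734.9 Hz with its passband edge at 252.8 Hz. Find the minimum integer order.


Butterworth filter order formula:
n = log10(10^(A/10) - 1) / (2 * log10(f_stop/f_pass))
10^(75.1/10) - 1 = 32359364.693
f_stop/f_pass = 734.9 / 252.8 = 2.907
n = 8.1023 -> ceil = 9

9


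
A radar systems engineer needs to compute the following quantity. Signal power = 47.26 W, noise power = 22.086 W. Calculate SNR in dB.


SNR in decibels:
SNR = 10 * log10(Ps / Pn)
    = 10 * log10(47.26 / 22.086)
    = 10 * log10(2.1398)
    = 10 * 0.3304
    = 3.3 dB

3.3 dB


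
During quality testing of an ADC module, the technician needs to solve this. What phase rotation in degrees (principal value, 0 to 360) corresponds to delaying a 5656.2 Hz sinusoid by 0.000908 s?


Phase shift from frequency and time delay:
phi = 360 * f * t_delay
    = 360 * 5656.2 * 0.000908
    = 1848.9 degrees
    mod 360 = 48.9 degrees

48.9 degrees


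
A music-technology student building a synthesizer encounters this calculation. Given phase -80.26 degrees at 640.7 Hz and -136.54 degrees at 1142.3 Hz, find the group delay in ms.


Group delay from phase difference:
tau = -d(phi)/d(omega)
d(phi) = -56.28 deg = -0.982271 rad
d(omega) = 2*pi*(1142.3 - 640.7) = 3151.6458 rad/s
tau = -(-0.982271) / 3151.6458
    = 0.3117 ms

0.3117 ms


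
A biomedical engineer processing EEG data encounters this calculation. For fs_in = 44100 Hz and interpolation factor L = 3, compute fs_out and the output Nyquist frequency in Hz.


Step 1 — output sample rate after interpolation by L:
fs_out = L * fs_in = 3 * 44100 = 132300 Hz

Step 2 — Nyquist frequency of the output stream:
f_Nyq = fs_out / 2 = 132300 / 2 = 66150.0 Hz

fs_out = 132300 Hz; f_Nyquist = 66150.0 Hz


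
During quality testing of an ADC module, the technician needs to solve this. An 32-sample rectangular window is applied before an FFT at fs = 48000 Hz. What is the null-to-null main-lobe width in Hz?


Main lobe width for a rectangular window:
Width = 2 * fs / N
      = 2 * 48000 / 32
      = 96000 / 32
      = 3000.0 Hz

3000.0 Hz


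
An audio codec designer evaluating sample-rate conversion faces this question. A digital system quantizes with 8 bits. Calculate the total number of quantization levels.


Number of quantization levels = 2^N
= 2^8
= 256

256


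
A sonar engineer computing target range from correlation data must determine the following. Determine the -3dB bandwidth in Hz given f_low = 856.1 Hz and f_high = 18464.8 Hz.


Bandwidth is the difference of -3dB frequencies:
BW = f_high - f_low
   = 18464.8 - 856.1
   = 17608.7 Hz

17608.7 Hz


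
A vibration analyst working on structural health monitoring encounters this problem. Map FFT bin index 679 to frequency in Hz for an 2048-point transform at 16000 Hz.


Frequency of DFT bin k:
f_k = k * fs / N
    = 679 * 16000 / 2048
    = 10864000 / 2048
    = 5304.688 Hz

5304.688 Hz


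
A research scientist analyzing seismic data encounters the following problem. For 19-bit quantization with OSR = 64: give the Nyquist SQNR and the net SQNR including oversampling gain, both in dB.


Step 1 — baseline SQNR at Nyquist:
SQNR_base = 6.02*N + 1.76
          = 6.02*19 + 1.76
          = 116.14 dB

Step 2 — oversampling processing gain:
G = 10*log10(OSR) = 10*log10(64) = 18.06 dB

Step 3 — total:
SQNR_total = 116.14 + 18.06 = 134.2 dB

Base SQNR = 116.14 dB; oversampled SQNR = 134.2 dB


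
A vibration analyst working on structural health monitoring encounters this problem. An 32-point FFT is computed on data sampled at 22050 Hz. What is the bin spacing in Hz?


DFT frequency resolution:
df = fs / N
   = 22050 / 32
   = 689.0625 Hz

689.0625 Hz


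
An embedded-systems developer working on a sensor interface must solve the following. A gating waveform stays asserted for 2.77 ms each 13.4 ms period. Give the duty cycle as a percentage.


Duty cycle as a percentage:
DC = (t_on / T) * 100
   = (2.77 / 13.4) * 100
   = 0.206716 * 100
   = 20.67 %

20.67 %


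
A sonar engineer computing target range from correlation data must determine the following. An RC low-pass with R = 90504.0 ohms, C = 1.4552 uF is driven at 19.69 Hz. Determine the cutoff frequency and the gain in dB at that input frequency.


Step 1 — cutoff frequency:
fc = 1 / (2*pi*R*C)
C = 1.4552 uF = 1.4552e-06 F
fc = 1 / (2*pi*90504.0*1.4552e-06)
   = 1.20845 Hz

Step 2 — magnitude at f = 19.69 Hz:
|H(f)| = 1 / sqrt(1 + (f/fc)^2)
f/fc = 19.69 / 1.20845 = 16.293599
|H| = 1 / sqrt(1 + 265.481368) = 0.0612585
|H|_dB = 20*log10(0.0612585) = -24.26 dB

fc = 1.20845 Hz; |H(19.69 Hz)| = -24.26 dB


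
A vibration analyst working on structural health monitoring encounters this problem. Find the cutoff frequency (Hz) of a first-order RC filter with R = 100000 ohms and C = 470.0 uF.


Cutoff frequency of a first-order RC filter:
fc = 1 / (2 * pi * R * C)
C = 470.0 uF = 0.00047 F
fc = 1 / (2 * pi * 100000 * 0.00047)
   = 1 / 295.30970943744
   = 0.003386 Hz

0.003386 Hz


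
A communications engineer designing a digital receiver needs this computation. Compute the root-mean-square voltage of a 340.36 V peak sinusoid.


RMS voltage for a sinusoidal waveform:
V_rms = V_peak / sqrt(2)
      = 340.36 / 1.414214
      = 240.671 V

240.671 V


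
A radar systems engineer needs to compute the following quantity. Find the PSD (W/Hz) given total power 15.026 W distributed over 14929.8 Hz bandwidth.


Power spectral density:
PSD = P / BW
    = 15.026 / 14929.8
    = 0.00100644 W/Hz

0.00100644 W/Hz


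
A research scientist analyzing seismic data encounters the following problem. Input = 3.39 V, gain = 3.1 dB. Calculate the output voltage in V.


Output voltage from dB gain:
V_out = V_in * 10^(gain_dB / 20)
      = 3.39 * 10^(3.1 / 20)
      = 3.39 * 1.428894
      = 4.844 V

4.844 V


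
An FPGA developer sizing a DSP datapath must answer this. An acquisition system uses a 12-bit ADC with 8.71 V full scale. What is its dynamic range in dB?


Dynamic range from full-scale to LSB:
V_min = V_max / 2^bits = 8.71 / 2^12
DR = 20 * log10(V_max / V_min)
   = 20 * log10(2^12)
   = 20 * 12 * log10(2)
   = 72.25 dB

72.25 dB


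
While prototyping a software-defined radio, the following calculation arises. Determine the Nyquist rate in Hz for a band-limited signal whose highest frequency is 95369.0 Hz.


The Nyquist rate is twice the maximum frequency component.
fs_min = 2 * fmax
      = 2 * 95369.0
      = 190738.0 Hz

190738.0


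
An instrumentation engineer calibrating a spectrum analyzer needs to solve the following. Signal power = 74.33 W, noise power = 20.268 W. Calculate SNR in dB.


SNR in decibels:
SNR = 10 * log10(Ps / Pn)
    = 10 * log10(74.33 / 20.268)
    = 10 * log10(3.6674)
    = 10 * 0.5644
    = 5.64 dB

5.64 dB


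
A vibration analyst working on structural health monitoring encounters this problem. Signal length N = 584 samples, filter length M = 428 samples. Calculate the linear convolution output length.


Linear convolution output length:
L = N + M - 1
  = 584 + 428 - 1
  = 1011 samples

1011


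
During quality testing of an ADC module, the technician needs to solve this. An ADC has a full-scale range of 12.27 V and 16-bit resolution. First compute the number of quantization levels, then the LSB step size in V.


Step 1 — number of quantization levels:
L = 2^N = 2^16 = 65536

Step 2 — LSB step size:
delta = Vfs / L
      = 12.27 / 65536
      = 0.00018723 V

Levels = 65536; step size = 0.00018723 V


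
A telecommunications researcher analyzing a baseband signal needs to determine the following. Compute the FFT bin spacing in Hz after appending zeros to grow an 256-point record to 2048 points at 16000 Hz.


Frequency resolution after zero-padding:
N_padded = 256 * 8 = 2048
df = fs / N_padded
   = 16000 / 2048
   = 7.8125 Hz

7.8125 Hz


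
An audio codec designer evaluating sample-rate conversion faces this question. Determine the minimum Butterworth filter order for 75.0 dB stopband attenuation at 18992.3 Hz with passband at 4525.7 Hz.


Butterworth filter order formula:
n = log10(10^(A/10) - 1) / (2 * log10(f_stop/f_pass))
10^(75.0/10) - 1 = 31622775.6017
f_stop/f_pass = 18992.3 / 4525.7 = 4.1965
n = 6.0203 -> ceil = 7

7


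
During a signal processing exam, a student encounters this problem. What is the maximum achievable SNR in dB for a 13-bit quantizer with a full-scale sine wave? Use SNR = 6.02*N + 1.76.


Theoretical SNR for a full-scale sinusoid:
SNR = 6.02 * N + 1.76
    = 6.02 * 13 + 1.76
    = 78.26 + 1.76
    = 80.02 dB

80.02 dB


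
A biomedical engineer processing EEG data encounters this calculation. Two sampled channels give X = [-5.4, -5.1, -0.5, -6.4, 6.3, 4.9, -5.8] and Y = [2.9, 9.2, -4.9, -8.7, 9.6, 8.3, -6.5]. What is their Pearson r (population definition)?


Pearson correlation coefficient (population):
r = cov(X,Y) / (std(X) * std(Y))
Mean X = -1.7143, Mean Y = 1.4143
Cov(X,Y) = 21.62449
Std(X) = 4.973481, Std(Y) = 7.387717
r = 0.5885

0.5885


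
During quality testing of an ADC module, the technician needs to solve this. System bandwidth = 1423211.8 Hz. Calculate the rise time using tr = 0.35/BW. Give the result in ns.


Rise time from bandwidth relationship:
tr = 0.35 / BW
   = 0.35 / 1423211.8
   = 2.459226378e-07 s
   = 245.9226 ns

245.9226 ns


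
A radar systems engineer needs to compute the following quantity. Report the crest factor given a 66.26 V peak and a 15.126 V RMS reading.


Crest factor is the ratio of peak to RMS:
CF = V_peak / V_rms
   = 66.26 / 15.126
   = 4.3805

4.3805


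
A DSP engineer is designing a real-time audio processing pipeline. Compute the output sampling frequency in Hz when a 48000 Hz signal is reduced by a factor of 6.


Decimation reduces the sample rate:
fs_out = fs_in / M
       = 48000 / 6
       = 8000.0 Hz

8000.0 Hz


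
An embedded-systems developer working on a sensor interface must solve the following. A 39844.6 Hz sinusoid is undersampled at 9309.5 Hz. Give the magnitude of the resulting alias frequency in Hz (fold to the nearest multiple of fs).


Compute the nearest integer multiple of fs to the signal:
n = round(39844.6 / 9309.5) = 4
f_alias = |39844.6 - 4 * 9309.5|
        = |39844.6 - 37238.0|
        = 2606.6 Hz

2606.6


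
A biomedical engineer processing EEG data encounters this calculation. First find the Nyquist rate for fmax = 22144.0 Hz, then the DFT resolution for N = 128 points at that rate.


Step 1 — Nyquist sampling rate:
fs = 2 * fmax = 2 * 22144.0 = 44288.0 Hz

Step 2 — DFT bin spacing:
df = fs / N = 44288.0 / 128 = 346.0 Hz

346.0 Hz


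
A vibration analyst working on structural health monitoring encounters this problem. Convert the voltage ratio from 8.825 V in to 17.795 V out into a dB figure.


Voltage gain in dB:
G = 20 * log10(Vout / Vin)
  = 20 * log10(17.795 / 8.825)
  = 20 * log10(2.016431)
  = 20 * 0.304583
  = 6.09 dB

6.09 dB


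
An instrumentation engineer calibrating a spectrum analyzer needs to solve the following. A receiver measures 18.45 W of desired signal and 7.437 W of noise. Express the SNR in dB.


SNR in decibels:
SNR = 10 * log10(Ps / Pn)
    = 10 * log10(18.45 / 7.437)
    = 10 * log10(2.4808)
    = 10 * 0.3946
    = 3.95 dB

3.95 dB


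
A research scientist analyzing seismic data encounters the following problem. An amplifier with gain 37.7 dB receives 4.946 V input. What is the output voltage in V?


Output voltage from dB gain:
V_out = V_in * 10^(gain_dB / 20)
      = 4.946 * 10^(37.7 / 20)
      = 4.946 * 76.736149
      = 379.537 V

379.537 V


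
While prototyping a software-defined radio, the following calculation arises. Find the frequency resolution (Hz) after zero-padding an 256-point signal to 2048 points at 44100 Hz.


Frequency resolution after zero-padding:
N_padded = 256 * 8 = 2048
df = fs / N_padded
   = 44100 / 2048
   = 21.5332 Hz

21.5332 Hz


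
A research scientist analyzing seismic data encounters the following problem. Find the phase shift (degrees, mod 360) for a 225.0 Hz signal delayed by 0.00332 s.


Phase shift from frequency and time delay:
phi = 360 * f * t_delay
    = 360 * 225.0 * 0.00332
    = 268.92 degrees
    mod 360 = 268.92 degrees

268.92 degrees


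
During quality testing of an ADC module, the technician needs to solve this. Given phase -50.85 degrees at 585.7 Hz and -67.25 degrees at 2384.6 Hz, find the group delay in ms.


Group delay from phase difference:
tau = -d(phi)/d(omega)
d(phi) = -16.4 deg = -0.286234 rad
d(omega) = 2*pi*(2384.6 - 585.7) = 11302.822 rad/s
tau = -(-0.286234) / 11302.822
    = 0.0253 ms

0.0253 ms
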